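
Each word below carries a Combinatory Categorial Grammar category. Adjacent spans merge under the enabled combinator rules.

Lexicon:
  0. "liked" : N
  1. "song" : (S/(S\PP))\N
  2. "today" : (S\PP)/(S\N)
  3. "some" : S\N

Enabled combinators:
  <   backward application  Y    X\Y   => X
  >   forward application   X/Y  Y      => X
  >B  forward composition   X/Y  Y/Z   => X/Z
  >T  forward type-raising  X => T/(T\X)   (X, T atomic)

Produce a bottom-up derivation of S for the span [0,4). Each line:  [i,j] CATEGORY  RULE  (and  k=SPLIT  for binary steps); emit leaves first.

[0,4] S   >
  [0,2] S/(S\PP)   <
    [0,1] "liked" : N
    [1,2] "song" : (S/(S\PP))\N
  [2,4] S\PP   >
    [2,3] "today" : (S\PP)/(S\N)
    [3,4] "some" : S\N

[0,1] N  lex  "liked"
[1,2] (S/(S\PP))\N  lex  "song"
[0,2] S/(S\PP)  <  k=1
[2,3] (S\PP)/(S\N)  lex  "today"
[3,4] S\N  lex  "some"
[2,4] S\PP  >  k=3
[0,4] S  >  k=2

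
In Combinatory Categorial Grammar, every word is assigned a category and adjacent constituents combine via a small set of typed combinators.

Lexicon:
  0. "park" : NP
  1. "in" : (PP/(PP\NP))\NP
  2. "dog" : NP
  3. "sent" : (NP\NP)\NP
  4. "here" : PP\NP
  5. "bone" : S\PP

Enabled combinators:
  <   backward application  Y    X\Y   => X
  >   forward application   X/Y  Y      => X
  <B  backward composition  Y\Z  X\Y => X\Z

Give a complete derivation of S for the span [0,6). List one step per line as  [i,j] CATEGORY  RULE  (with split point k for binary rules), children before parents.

[0,1] NP  lex  "park"
[1,2] (PP/(PP\NP))\NP  lex  "in"
[0,2] PP/(PP\NP)  <  k=1
[2,3] NP  lex  "dog"
[3,4] (NP\NP)\NP  lex  "sent"
[2,4] NP\NP  <  k=3
[4,5] PP\NP  lex  "here"
[2,5] PP\NP  <B  k=4
[0,5] PP  >  k=2
[5,6] S\PP  lex  "bone"
[0,6] S  <  k=5

[0,6] S   <
  [0,5] PP   >
    [0,2] PP/(PP\NP)   <
      [0,1] "park" : NP
      [1,2] "in" : (PP/(PP\NP))\NP
    [2,5] PP\NP   <B
      [2,4] NP\NP   <
        [2,3] "dog" : NP
        [3,4] "sent" : (NP\NP)\NP
      [4,5] "here" : PP\NP
  [5,6] "bone" : S\PP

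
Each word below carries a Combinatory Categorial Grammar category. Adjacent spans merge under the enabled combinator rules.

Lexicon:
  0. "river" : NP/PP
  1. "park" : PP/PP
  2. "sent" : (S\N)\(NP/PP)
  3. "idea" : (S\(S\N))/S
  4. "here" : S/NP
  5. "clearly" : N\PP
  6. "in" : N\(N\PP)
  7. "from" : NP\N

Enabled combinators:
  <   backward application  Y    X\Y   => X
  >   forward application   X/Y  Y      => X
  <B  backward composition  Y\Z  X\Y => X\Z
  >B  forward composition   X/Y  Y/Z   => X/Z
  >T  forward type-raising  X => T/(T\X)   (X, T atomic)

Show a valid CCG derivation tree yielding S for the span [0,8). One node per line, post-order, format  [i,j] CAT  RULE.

[0,8] S   <
  [0,3] S\N   <
    [0,2] NP/PP   >B
      [0,1] "river" : NP/PP
      [1,2] "park" : PP/PP
    [2,3] "sent" : (S\N)\(NP/PP)
  [3,8] S\(S\N)   >
    [3,4] "idea" : (S\(S\N))/S
    [4,8] S   >
      [4,5] "here" : S/NP
      [5,8] NP   <
        [5,7] N   <
          [5,6] "clearly" : N\PP
          [6,7] "in" : N\(N\PP)
        [7,8] "from" : NP\N

[0,1] NP/PP  lex  "river"
[1,2] PP/PP  lex  "park"
[0,2] NP/PP  >B  k=1
[2,3] (S\N)\(NP/PP)  lex  "sent"
[0,3] S\N  <  k=2
[3,4] (S\(S\N))/S  lex  "idea"
[4,5] S/NP  lex  "here"
[5,6] N\PP  lex  "clearly"
[6,7] N\(N\PP)  lex  "in"
[5,7] N  <  k=6
[7,8] NP\N  lex  "from"
[5,8] NP  <  k=7
[4,8] S  >  k=5
[3,8] S\(S\N)  >  k=4
[0,8] S  <  k=3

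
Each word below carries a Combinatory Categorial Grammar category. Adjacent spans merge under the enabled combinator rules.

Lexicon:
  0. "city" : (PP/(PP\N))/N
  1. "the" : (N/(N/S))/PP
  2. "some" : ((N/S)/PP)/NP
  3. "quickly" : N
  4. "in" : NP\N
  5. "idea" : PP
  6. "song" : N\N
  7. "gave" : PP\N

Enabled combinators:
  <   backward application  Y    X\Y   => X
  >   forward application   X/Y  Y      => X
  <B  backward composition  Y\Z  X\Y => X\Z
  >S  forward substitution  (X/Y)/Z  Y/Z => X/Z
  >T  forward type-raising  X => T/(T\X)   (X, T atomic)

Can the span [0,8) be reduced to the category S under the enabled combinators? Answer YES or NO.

NO

(PP/(PP\N))/N (N/(N/S))/PP ((N/S)/PP)/NP N NP\N PP N\N PP\N
CKY chart[0,8] = {N/(N\PP), NP/(NP\PP), PP, PP/(PP\PP), S/(S\PP)}; S ∉ chart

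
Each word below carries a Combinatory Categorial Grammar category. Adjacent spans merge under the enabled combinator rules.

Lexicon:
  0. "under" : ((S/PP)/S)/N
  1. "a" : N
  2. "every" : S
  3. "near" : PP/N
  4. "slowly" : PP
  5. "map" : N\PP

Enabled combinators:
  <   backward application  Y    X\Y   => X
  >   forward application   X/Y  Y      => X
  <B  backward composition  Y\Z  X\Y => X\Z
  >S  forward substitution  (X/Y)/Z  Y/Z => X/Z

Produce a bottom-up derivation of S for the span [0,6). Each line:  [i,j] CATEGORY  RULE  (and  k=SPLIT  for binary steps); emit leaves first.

[0,6] S   >
  [0,3] S/PP   >
    [0,2] (S/PP)/S   >
      [0,1] "under" : ((S/PP)/S)/N
      [1,2] "a" : N
    [2,3] "every" : S
  [3,6] PP   >
    [3,4] "near" : PP/N
    [4,6] N   <
      [4,5] "slowly" : PP
      [5,6] "map" : N\PP

[0,1] ((S/PP)/S)/N  lex  "under"
[1,2] N  lex  "a"
[0,2] (S/PP)/S  >  k=1
[2,3] S  lex  "every"
[0,3] S/PP  >  k=2
[3,4] PP/N  lex  "near"
[4,5] PP  lex  "slowly"
[5,6] N\PP  lex  "map"
[4,6] N  <  k=5
[3,6] PP  >  k=4
[0,6] S  >  k=3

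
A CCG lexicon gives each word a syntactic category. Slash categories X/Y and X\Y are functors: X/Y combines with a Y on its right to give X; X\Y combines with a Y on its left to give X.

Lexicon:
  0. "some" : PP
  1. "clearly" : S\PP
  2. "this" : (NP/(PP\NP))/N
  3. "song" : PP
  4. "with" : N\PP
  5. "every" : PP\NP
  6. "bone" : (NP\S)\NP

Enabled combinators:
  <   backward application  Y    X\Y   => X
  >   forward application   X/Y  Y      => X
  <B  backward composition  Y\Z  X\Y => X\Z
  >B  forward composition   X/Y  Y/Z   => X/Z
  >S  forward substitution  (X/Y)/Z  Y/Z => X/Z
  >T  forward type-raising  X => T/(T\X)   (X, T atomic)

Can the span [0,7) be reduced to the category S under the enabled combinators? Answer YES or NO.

NO

PP S\PP (NP/(PP\NP))/N PP N\PP PP\NP (NP\S)\NP
CKY chart[0,7] = {N/(N\NP), NP, NP/(NP\NP), PP/(PP\NP), S/(S\NP)}; S ∉ chart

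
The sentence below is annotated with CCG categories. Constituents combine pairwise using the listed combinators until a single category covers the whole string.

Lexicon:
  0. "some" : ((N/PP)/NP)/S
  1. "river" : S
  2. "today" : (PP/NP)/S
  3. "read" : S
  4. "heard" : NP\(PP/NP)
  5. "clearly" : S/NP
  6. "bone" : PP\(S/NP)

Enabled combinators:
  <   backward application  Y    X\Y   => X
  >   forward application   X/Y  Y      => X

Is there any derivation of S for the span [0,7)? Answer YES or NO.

NO

((N/PP)/NP)/S S (PP/NP)/S S NP\(PP/NP) S/NP PP\(S/NP)
CKY chart[0,7] = {N}; S ∉ chart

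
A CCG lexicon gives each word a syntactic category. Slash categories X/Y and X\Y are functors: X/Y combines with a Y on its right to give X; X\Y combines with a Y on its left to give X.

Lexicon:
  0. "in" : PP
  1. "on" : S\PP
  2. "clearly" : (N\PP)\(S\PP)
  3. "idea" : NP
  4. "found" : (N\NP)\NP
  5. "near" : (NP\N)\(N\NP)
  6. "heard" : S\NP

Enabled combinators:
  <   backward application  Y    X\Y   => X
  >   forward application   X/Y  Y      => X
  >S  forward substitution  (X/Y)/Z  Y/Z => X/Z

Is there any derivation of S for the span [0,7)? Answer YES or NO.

[0,7] S   <
  [0,6] NP   <
    [0,3] N   <
      [0,1] "in" : PP
      [1,3] N\PP   <
        [1,2] "on" : S\PP
        [2,3] "clearly" : (N\PP)\(S\PP)
    [3,6] NP\N   <
      [3,5] N\NP   <
        [3,4] "idea" : NP
        [4,5] "found" : (N\NP)\NP
      [5,6] "near" : (NP\N)\(N\NP)
  [6,7] "heard" : S\NP

YES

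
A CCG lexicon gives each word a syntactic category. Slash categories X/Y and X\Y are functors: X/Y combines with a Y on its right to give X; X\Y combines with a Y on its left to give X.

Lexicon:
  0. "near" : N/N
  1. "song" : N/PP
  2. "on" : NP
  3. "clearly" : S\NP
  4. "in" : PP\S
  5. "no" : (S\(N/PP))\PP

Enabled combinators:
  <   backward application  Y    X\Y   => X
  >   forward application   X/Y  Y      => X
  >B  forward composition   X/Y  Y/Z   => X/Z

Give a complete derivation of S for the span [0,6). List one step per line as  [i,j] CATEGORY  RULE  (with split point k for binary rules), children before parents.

[0,1] N/N  lex  "near"
[1,2] N/PP  lex  "song"
[0,2] N/PP  >B  k=1
[2,3] NP  lex  "on"
[3,4] S\NP  lex  "clearly"
[2,4] S  <  k=3
[4,5] PP\S  lex  "in"
[2,5] PP  <  k=4
[5,6] (S\(N/PP))\PP  lex  "no"
[2,6] S\(N/PP)  <  k=5
[0,6] S  <  k=2

[0,6] S   <
  [0,2] N/PP   >B
    [0,1] "near" : N/N
    [1,2] "song" : N/PP
  [2,6] S\(N/PP)   <
    [2,5] PP   <
      [2,4] S   <
        [2,3] "on" : NP
        [3,4] "clearly" : S\NP
      [4,5] "in" : PP\S
    [5,6] "no" : (S\(N/PP))\PP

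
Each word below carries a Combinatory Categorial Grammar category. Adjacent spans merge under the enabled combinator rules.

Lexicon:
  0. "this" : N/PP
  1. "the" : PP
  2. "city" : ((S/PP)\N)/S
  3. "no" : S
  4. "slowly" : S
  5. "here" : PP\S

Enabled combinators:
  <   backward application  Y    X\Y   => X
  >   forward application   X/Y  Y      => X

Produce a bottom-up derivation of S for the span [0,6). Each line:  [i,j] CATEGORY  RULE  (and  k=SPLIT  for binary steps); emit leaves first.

[0,6] S   >
  [0,4] S/PP   <
    [0,2] N   >
      [0,1] "this" : N/PP
      [1,2] "the" : PP
    [2,4] (S/PP)\N   >
      [2,3] "city" : ((S/PP)\N)/S
      [3,4] "no" : S
  [4,6] PP   <
    [4,5] "slowly" : S
    [5,6] "here" : PP\S

[0,1] N/PP  lex  "this"
[1,2] PP  lex  "the"
[0,2] N  >  k=1
[2,3] ((S/PP)\N)/S  lex  "city"
[3,4] S  lex  "no"
[2,4] (S/PP)\N  >  k=3
[0,4] S/PP  <  k=2
[4,5] S  lex  "slowly"
[5,6] PP\S  lex  "here"
[4,6] PP  <  k=5
[0,6] S  >  k=4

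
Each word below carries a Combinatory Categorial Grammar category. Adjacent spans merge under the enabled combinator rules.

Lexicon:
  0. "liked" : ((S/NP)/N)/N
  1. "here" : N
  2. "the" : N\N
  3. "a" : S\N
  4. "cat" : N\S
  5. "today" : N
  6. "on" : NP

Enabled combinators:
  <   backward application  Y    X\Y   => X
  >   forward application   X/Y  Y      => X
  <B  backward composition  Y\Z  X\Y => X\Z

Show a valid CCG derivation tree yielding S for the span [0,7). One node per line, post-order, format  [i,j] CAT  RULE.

[0,7] S   >
  [0,6] S/NP   >
    [0,5] (S/NP)/N   >
      [0,1] "liked" : ((S/NP)/N)/N
      [1,5] N   <
        [1,4] S   <
          [1,2] "here" : N
          [2,4] S\N   <B
            [2,3] "the" : N\N
            [3,4] "a" : S\N
        [4,5] "cat" : N\S
    [5,6] "today" : N
  [6,7] "on" : NP

[0,1] ((S/NP)/N)/N  lex  "liked"
[1,2] N  lex  "here"
[2,3] N\N  lex  "the"
[3,4] S\N  lex  "a"
[2,4] S\N  <B  k=3
[1,4] S  <  k=2
[4,5] N\S  lex  "cat"
[1,5] N  <  k=4
[0,5] (S/NP)/N  >  k=1
[5,6] N  lex  "today"
[0,6] S/NP  >  k=5
[6,7] NP  lex  "on"
[0,7] S  >  k=6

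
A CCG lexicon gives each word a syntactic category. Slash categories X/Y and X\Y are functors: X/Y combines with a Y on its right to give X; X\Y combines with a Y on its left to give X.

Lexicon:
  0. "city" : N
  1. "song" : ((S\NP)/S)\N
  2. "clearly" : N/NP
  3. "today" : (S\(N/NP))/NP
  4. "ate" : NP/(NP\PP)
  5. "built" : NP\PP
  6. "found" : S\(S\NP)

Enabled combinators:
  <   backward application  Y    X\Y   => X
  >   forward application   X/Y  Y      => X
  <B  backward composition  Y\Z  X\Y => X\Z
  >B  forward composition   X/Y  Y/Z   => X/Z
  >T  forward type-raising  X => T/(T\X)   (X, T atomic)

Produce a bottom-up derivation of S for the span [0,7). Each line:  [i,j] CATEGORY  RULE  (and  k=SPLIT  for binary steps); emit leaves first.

[0,1] N  lex  "city"
[1,2] ((S\NP)/S)\N  lex  "song"
[0,2] (S\NP)/S  <  k=1
[2,3] N/NP  lex  "clearly"
[3,4] (S\(N/NP))/NP  lex  "today"
[4,5] NP/(NP\PP)  lex  "ate"
[5,6] NP\PP  lex  "built"
[4,6] NP  >  k=5
[3,6] S\(N/NP)  >  k=4
[2,6] S  <  k=3
[0,6] S\NP  >  k=2
[6,7] S\(S\NP)  lex  "found"
[0,7] S  <  k=6

[0,7] S   <
  [0,6] S\NP   >
    [0,2] (S\NP)/S   <
      [0,1] "city" : N
      [1,2] "song" : ((S\NP)/S)\N
    [2,6] S   <
      [2,3] "clearly" : N/NP
      [3,6] S\(N/NP)   >
        [3,4] "today" : (S\(N/NP))/NP
        [4,6] NP   >
          [4,5] "ate" : NP/(NP\PP)
          [5,6] "built" : NP\PP
  [6,7] "found" : S\(S\NP)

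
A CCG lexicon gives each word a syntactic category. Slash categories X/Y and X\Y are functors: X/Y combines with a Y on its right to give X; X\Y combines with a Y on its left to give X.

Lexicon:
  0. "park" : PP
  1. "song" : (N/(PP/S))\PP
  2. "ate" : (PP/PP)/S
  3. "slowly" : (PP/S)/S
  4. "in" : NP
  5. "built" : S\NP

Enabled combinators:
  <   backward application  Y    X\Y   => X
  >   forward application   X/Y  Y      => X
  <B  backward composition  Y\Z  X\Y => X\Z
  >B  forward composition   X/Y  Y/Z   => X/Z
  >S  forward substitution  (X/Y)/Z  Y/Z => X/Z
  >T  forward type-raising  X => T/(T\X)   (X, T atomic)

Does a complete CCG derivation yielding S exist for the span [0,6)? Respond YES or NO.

NO

PP (N/(PP/S))\PP (PP/PP)/S (PP/S)/S NP S\NP
CKY chart[0,6] = {N, N/(N\N), NP/(NP\N), PP/(PP\N), S/(S\N)}; S ∉ chart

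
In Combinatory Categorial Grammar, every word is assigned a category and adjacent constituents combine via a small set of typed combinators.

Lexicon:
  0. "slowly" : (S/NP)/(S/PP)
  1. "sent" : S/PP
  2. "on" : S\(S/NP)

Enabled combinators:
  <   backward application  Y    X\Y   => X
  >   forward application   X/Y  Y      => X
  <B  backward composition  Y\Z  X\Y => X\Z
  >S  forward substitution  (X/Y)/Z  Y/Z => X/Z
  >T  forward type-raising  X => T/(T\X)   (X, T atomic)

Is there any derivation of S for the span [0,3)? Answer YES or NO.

YES

[0,3] S   <
  [0,2] S/NP   >
    [0,1] "slowly" : (S/NP)/(S/PP)
    [1,2] "sent" : S/PP
  [2,3] "on" : S\(S/NP)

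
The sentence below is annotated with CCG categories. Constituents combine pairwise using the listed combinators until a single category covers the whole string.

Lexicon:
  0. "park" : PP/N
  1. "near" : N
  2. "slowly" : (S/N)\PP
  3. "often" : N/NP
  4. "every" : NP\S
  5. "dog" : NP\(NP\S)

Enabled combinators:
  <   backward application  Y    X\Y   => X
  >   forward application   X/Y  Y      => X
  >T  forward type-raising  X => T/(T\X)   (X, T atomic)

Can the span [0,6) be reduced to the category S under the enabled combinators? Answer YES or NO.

[0,6] S   >
  [0,3] S/N   <
    [0,2] PP   >
      [0,1] "park" : PP/N
      [1,2] "near" : N
    [2,3] "slowly" : (S/N)\PP
  [3,6] N   >
    [3,4] "often" : N/NP
    [4,6] NP   <
      [4,5] "every" : NP\S
      [5,6] "dog" : NP\(NP\S)

YES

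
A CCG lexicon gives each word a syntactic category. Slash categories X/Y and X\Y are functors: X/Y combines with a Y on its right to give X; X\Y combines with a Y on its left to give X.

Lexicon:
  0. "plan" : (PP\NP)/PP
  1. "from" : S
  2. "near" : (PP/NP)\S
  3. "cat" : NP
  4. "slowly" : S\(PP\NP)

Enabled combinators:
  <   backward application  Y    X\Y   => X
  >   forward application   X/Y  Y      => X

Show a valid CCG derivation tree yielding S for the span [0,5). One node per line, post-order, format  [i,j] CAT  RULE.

[0,1] (PP\NP)/PP  lex  "plan"
[1,2] S  lex  "from"
[2,3] (PP/NP)\S  lex  "near"
[1,3] PP/NP  <  k=2
[3,4] NP  lex  "cat"
[1,4] PP  >  k=3
[0,4] PP\NP  >  k=1
[4,5] S\(PP\NP)  lex  "slowly"
[0,5] S  <  k=4

[0,5] S   <
  [0,4] PP\NP   >
    [0,1] "plan" : (PP\NP)/PP
    [1,4] PP   >
      [1,3] PP/NP   <
        [1,2] "from" : S
        [2,3] "near" : (PP/NP)\S
      [3,4] "cat" : NP
  [4,5] "slowly" : S\(PP\NP)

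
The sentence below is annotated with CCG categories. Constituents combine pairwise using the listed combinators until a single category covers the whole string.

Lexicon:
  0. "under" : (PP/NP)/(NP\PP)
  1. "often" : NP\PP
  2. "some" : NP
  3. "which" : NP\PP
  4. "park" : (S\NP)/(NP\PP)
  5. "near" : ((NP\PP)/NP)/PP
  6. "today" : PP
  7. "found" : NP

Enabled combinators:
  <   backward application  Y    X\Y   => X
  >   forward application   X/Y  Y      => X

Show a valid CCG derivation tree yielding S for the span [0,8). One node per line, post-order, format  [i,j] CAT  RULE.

[0,8] S   <
  [0,4] NP   <
    [0,3] PP   >
      [0,2] PP/NP   >
        [0,1] "under" : (PP/NP)/(NP\PP)
        [1,2] "often" : NP\PP
      [2,3] "some" : NP
    [3,4] "which" : NP\PP
  [4,8] S\NP   >
    [4,5] "park" : (S\NP)/(NP\PP)
    [5,8] NP\PP   >
      [5,7] (NP\PP)/NP   >
        [5,6] "near" : ((NP\PP)/NP)/PP
        [6,7] "today" : PP
      [7,8] "found" : NP

[0,1] (PP/NP)/(NP\PP)  lex  "under"
[1,2] NP\PP  lex  "often"
[0,2] PP/NP  >  k=1
[2,3] NP  lex  "some"
[0,3] PP  >  k=2
[3,4] NP\PP  lex  "which"
[0,4] NP  <  k=3
[4,5] (S\NP)/(NP\PP)  lex  "park"
[5,6] ((NP\PP)/NP)/PP  lex  "near"
[6,7] PP  lex  "today"
[5,7] (NP\PP)/NP  >  k=6
[7,8] NP  lex  "found"
[5,8] NP\PP  >  k=7
[4,8] S\NP  >  k=5
[0,8] S  <  k=4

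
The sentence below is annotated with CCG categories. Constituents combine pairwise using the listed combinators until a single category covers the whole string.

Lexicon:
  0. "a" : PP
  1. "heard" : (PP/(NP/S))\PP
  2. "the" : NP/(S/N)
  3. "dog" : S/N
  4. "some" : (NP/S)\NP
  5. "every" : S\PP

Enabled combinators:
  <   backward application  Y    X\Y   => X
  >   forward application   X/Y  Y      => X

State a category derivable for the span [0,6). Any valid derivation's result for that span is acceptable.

[0,6] S   <
  [0,5] PP   >
    [0,2] PP/(NP/S)   <
      [0,1] "a" : PP
      [1,2] "heard" : (PP/(NP/S))\PP
    [2,5] NP/S   <
      [2,4] NP   >
        [2,3] "the" : NP/(S/N)
        [3,4] "dog" : S/N
      [4,5] "some" : (NP/S)\NP
  [5,6] "every" : S\PP

S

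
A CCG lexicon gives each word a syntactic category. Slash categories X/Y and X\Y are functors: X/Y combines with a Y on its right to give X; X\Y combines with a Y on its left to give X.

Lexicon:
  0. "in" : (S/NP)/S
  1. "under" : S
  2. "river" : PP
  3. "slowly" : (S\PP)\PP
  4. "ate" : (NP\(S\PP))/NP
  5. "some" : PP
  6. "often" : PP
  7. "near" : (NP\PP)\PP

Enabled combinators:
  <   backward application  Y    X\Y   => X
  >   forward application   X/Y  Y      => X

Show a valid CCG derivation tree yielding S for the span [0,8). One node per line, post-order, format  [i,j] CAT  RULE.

[0,1] (S/NP)/S  lex  "in"
[1,2] S  lex  "under"
[0,2] S/NP  >  k=1
[2,3] PP  lex  "river"
[3,4] (S\PP)\PP  lex  "slowly"
[2,4] S\PP  <  k=3
[4,5] (NP\(S\PP))/NP  lex  "ate"
[5,6] PP  lex  "some"
[6,7] PP  lex  "often"
[7,8] (NP\PP)\PP  lex  "near"
[6,8] NP\PP  <  k=7
[5,8] NP  <  k=6
[4,8] NP\(S\PP)  >  k=5
[2,8] NP  <  k=4
[0,8] S  >  k=2

[0,8] S   >
  [0,2] S/NP   >
    [0,1] "in" : (S/NP)/S
    [1,2] "under" : S
  [2,8] NP   <
    [2,4] S\PP   <
      [2,3] "river" : PP
      [3,4] "slowly" : (S\PP)\PP
    [4,8] NP\(S\PP)   >
      [4,5] "ate" : (NP\(S\PP))/NP
      [5,8] NP   <
        [5,6] "some" : PP
        [6,8] NP\PP   <
          [6,7] "often" : PP
          [7,8] "near" : (NP\PP)\PP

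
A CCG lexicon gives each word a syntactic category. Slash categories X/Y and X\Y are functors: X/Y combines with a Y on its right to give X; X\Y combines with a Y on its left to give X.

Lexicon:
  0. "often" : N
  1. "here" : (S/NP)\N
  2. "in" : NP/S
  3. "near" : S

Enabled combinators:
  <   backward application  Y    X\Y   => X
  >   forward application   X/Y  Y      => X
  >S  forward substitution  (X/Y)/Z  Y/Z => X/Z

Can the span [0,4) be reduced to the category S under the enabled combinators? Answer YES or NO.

YES

[0,4] S   >
  [0,2] S/NP   <
    [0,1] "often" : N
    [1,2] "here" : (S/NP)\N
  [2,4] NP   >
    [2,3] "in" : NP/S
    [3,4] "near" : S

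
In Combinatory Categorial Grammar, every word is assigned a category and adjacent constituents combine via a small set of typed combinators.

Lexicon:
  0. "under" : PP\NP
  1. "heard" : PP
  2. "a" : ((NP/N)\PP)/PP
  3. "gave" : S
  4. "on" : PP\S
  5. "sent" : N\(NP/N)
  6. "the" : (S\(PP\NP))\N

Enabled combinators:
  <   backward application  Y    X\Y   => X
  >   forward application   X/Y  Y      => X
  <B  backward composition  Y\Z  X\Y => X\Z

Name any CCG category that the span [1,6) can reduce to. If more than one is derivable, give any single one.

[0,7] S   <
  [0,1] "under" : PP\NP
  [1,7] S\(PP\NP)   <
    [1,6] N   <
      [1,2] "heard" : PP
      [2,6] N\PP   <B
        [2,5] (NP/N)\PP   >
          [2,3] "a" : ((NP/N)\PP)/PP
          [3,5] PP   <
            [3,4] "gave" : S
            [4,5] "on" : PP\S
        [5,6] "sent" : N\(NP/N)
    [6,7] "the" : (S\(PP\NP))\N

N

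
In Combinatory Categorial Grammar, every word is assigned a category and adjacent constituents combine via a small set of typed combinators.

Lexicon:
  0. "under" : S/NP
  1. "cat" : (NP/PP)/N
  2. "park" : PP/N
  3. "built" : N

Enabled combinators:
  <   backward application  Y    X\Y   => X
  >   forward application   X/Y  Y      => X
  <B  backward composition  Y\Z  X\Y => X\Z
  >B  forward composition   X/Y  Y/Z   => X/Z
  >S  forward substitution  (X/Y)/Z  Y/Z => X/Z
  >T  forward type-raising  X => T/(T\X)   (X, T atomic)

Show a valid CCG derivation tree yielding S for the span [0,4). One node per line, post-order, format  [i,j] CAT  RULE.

[0,4] S   >
  [0,1] "under" : S/NP
  [1,4] NP   >
    [1,3] NP/N   >S
      [1,2] "cat" : (NP/PP)/N
      [2,3] "park" : PP/N
    [3,4] "built" : N

[0,1] S/NP  lex  "under"
[1,2] (NP/PP)/N  lex  "cat"
[2,3] PP/N  lex  "park"
[1,3] NP/N  >S  k=2
[3,4] N  lex  "built"
[1,4] NP  >  k=3
[0,4] S  >  k=1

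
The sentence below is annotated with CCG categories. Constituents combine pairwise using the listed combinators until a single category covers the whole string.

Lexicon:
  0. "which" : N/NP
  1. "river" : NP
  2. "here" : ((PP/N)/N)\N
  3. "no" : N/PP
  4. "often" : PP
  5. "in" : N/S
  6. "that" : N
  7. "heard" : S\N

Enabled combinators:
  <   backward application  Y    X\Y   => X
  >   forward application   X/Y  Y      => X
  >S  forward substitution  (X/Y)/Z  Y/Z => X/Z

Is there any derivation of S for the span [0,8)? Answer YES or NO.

N/NP NP ((PP/N)/N)\N N/PP PP N/S N S\N
CKY chart[0,8] = {PP}; S ∉ chart

NO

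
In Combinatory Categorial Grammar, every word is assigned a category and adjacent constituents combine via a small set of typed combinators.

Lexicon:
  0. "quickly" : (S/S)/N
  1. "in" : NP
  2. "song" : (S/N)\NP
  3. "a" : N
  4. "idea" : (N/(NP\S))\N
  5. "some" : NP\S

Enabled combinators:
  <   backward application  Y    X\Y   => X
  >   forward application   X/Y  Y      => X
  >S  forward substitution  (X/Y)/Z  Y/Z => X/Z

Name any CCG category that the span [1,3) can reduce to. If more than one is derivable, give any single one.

S/N

[0,6] S   >
  [0,3] S/N   >S
    [0,1] "quickly" : (S/S)/N
    [1,3] S/N   <
      [1,2] "in" : NP
      [2,3] "song" : (S/N)\NP
  [3,6] N   >
    [3,5] N/(NP\S)   <
      [3,4] "a" : N
      [4,5] "idea" : (N/(NP\S))\N
    [5,6] "some" : NP\S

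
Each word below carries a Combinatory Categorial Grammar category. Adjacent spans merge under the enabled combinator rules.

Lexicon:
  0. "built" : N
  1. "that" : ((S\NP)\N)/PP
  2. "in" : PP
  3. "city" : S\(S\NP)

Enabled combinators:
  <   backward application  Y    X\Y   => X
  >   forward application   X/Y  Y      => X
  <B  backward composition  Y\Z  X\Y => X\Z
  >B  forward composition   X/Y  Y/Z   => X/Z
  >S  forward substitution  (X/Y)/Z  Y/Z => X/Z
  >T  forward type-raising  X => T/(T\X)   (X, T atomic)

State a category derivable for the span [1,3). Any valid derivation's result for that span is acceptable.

(S\NP)\N

[0,4] S   <
  [0,3] S\NP   <
    [0,1] "built" : N
    [1,3] (S\NP)\N   >
      [1,2] "that" : ((S\NP)\N)/PP
      [2,3] "in" : PP
  [3,4] "city" : S\(S\NP)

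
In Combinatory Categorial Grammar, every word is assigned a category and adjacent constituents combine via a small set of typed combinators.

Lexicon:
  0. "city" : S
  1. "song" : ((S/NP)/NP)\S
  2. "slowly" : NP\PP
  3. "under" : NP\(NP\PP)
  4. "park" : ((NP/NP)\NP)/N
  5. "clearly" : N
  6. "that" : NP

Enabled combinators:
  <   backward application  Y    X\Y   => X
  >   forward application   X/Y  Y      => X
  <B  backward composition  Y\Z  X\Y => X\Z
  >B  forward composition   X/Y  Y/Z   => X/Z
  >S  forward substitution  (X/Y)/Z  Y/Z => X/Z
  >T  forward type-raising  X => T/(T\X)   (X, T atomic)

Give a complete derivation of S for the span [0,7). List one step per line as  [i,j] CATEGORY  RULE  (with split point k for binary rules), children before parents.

[0,1] S  lex  "city"
[1,2] ((S/NP)/NP)\S  lex  "song"
[0,2] (S/NP)/NP  <  k=1
[2,3] NP\PP  lex  "slowly"
[3,4] NP\(NP\PP)  lex  "under"
[2,4] NP  <  k=3
[4,5] ((NP/NP)\NP)/N  lex  "park"
[5,6] N  lex  "clearly"
[4,6] (NP/NP)\NP  >  k=5
[2,6] NP/NP  <  k=4
[0,6] S/NP  >S  k=2
[6,7] NP  lex  "that"
[0,7] S  >  k=6

[0,7] S   >
  [0,6] S/NP   >S
    [0,2] (S/NP)/NP   <
      [0,1] "city" : S
      [1,2] "song" : ((S/NP)/NP)\S
    [2,6] NP/NP   <
      [2,4] NP   <
        [2,3] "slowly" : NP\PP
        [3,4] "under" : NP\(NP\PP)
      [4,6] (NP/NP)\NP   >
        [4,5] "park" : ((NP/NP)\NP)/N
        [5,6] "clearly" : N
  [6,7] "that" : NP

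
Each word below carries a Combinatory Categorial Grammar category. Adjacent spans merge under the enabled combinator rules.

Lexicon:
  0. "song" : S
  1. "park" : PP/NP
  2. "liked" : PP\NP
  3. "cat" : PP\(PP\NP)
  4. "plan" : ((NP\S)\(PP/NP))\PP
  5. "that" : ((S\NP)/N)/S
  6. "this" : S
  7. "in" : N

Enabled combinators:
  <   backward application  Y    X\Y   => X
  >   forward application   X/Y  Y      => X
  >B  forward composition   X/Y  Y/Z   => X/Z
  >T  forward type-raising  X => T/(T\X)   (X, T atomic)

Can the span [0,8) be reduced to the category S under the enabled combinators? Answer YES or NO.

YES

[0,8] S   <
  [0,5] NP   <
    [0,1] "song" : S
    [1,5] NP\S   <
      [1,2] "park" : PP/NP
      [2,5] (NP\S)\(PP/NP)   <
        [2,4] PP   <
          [2,3] "liked" : PP\NP
          [3,4] "cat" : PP\(PP\NP)
        [4,5] "plan" : ((NP\S)\(PP/NP))\PP
  [5,8] S\NP   >
    [5,7] (S\NP)/N   >
      [5,6] "that" : ((S\NP)/N)/S
      [6,7] "this" : S
    [7,8] "in" : N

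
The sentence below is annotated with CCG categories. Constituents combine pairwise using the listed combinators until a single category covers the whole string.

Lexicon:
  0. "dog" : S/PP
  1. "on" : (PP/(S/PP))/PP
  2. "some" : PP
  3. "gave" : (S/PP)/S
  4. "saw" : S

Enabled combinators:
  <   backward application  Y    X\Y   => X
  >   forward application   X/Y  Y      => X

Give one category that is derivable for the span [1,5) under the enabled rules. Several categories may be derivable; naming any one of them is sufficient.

PP

[0,5] S   >
  [0,1] "dog" : S/PP
  [1,5] PP   >
    [1,3] PP/(S/PP)   >
      [1,2] "on" : (PP/(S/PP))/PP
      [2,3] "some" : PP
    [3,5] S/PP   >
      [3,4] "gave" : (S/PP)/S
      [4,5] "saw" : S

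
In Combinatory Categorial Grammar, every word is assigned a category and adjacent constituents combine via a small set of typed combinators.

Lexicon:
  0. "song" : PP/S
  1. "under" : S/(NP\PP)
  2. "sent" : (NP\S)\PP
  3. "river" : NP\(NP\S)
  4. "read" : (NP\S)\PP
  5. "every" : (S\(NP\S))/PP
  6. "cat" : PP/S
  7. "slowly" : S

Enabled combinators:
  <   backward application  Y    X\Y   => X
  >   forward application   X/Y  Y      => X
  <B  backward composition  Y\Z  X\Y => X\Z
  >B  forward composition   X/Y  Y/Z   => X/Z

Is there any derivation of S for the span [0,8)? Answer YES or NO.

[0,8] S   <
  [0,5] NP\S   <
    [0,4] PP   >
      [0,1] "song" : PP/S
      [1,4] S   >
        [1,2] "under" : S/(NP\PP)
        [2,4] NP\PP   <B
          [2,3] "sent" : (NP\S)\PP
          [3,4] "river" : NP\(NP\S)
    [4,5] "read" : (NP\S)\PP
  [5,8] S\(NP\S)   >
    [5,6] "every" : (S\(NP\S))/PP
    [6,8] PP   >
      [6,7] "cat" : PP/S
      [7,8] "slowly" : S

YES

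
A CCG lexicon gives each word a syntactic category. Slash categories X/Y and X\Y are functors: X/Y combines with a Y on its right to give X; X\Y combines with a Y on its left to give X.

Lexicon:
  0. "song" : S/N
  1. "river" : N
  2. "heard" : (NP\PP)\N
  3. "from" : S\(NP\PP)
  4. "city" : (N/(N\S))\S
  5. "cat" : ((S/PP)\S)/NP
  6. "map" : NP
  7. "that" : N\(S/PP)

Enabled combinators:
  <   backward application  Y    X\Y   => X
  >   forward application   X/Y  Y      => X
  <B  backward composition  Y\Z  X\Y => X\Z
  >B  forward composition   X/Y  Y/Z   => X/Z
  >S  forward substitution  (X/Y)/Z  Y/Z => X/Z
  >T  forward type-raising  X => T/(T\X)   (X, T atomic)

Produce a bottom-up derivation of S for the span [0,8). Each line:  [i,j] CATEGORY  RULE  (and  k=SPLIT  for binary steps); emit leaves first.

[0,8] S   >
  [0,1] "song" : S/N
  [1,8] N   >
    [1,5] N/(N\S)   <
      [1,4] S   <
        [1,2] "river" : N
        [2,4] S\N   <B
          [2,3] "heard" : (NP\PP)\N
          [3,4] "from" : S\(NP\PP)
      [4,5] "city" : (N/(N\S))\S
    [5,8] N\S   <B
      [5,7] (S/PP)\S   >
        [5,6] "cat" : ((S/PP)\S)/NP
        [6,7] "map" : NP
      [7,8] "that" : N\(S/PP)

[0,1] S/N  lex  "song"
[1,2] N  lex  "river"
[2,3] (NP\PP)\N  lex  "heard"
[3,4] S\(NP\PP)  lex  "from"
[2,4] S\N  <B  k=3
[1,4] S  <  k=2
[4,5] (N/(N\S))\S  lex  "city"
[1,5] N/(N\S)  <  k=4
[5,6] ((S/PP)\S)/NP  lex  "cat"
[6,7] NP  lex  "map"
[5,7] (S/PP)\S  >  k=6
[7,8] N\(S/PP)  lex  "that"
[5,8] N\S  <B  k=7
[1,8] N  >  k=5
[0,8] S  >  k=1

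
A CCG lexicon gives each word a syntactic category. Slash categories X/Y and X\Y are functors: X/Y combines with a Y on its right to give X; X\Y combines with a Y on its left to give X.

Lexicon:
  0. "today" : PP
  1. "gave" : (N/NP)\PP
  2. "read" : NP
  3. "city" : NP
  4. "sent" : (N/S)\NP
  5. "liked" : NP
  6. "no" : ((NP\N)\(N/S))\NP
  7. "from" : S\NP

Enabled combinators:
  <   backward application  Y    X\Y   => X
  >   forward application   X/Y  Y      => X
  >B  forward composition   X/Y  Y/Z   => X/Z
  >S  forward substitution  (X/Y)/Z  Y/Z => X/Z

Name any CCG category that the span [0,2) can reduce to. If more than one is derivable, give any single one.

N/NP

[0,8] S   <
  [0,7] NP   <
    [0,3] N   >
      [0,2] N/NP   <
        [0,1] "today" : PP
        [1,2] "gave" : (N/NP)\PP
      [2,3] "read" : NP
    [3,7] NP\N   <
      [3,5] N/S   <
        [3,4] "city" : NP
        [4,5] "sent" : (N/S)\NP
      [5,7] (NP\N)\(N/S)   <
        [5,6] "liked" : NP
        [6,7] "no" : ((NP\N)\(N/S))\NP
  [7,8] "from" : S\NP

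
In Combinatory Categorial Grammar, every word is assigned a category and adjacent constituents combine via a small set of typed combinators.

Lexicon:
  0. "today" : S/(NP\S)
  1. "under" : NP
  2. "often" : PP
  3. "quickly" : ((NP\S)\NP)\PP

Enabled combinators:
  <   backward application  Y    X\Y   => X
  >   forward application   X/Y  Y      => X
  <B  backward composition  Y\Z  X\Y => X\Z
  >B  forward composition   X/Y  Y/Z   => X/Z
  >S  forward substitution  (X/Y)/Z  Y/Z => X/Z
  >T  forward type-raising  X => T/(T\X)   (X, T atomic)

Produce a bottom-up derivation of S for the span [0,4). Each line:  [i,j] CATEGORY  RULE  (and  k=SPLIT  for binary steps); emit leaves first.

[0,1] S/(NP\S)  lex  "today"
[1,2] NP  lex  "under"
[2,3] PP  lex  "often"
[3,4] ((NP\S)\NP)\PP  lex  "quickly"
[2,4] (NP\S)\NP  <  k=3
[1,4] NP\S  <  k=2
[0,4] S  >  k=1

[0,4] S   >
  [0,1] "today" : S/(NP\S)
  [1,4] NP\S   <
    [1,2] "under" : NP
    [2,4] (NP\S)\NP   <
      [2,3] "often" : PP
      [3,4] "quickly" : ((NP\S)\NP)\PP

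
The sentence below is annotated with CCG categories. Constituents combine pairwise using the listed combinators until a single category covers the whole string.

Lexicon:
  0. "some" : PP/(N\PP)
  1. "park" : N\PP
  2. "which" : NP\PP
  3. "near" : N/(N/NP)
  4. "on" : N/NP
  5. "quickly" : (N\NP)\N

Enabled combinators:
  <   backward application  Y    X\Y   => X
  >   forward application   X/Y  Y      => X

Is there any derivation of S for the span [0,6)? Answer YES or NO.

NO

PP/(N\PP) N\PP NP\PP N/(N/NP) N/NP (N\NP)\N
CKY chart[0,6] = {N}; S ∉ chart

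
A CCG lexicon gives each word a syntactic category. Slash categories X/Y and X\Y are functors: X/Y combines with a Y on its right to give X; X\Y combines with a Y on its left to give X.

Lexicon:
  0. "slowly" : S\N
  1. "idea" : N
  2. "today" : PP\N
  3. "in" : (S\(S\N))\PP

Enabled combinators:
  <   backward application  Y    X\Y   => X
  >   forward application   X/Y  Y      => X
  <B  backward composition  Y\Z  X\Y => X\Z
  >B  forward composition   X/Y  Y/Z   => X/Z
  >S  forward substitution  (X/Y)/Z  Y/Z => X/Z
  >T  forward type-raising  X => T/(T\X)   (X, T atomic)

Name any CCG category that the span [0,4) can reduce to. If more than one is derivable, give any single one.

[0,4] S   <
  [0,1] "slowly" : S\N
  [1,4] S\(S\N)   <
    [1,3] PP   <
      [1,2] "idea" : N
      [2,3] "today" : PP\N
    [3,4] "in" : (S\(S\N))\PP

S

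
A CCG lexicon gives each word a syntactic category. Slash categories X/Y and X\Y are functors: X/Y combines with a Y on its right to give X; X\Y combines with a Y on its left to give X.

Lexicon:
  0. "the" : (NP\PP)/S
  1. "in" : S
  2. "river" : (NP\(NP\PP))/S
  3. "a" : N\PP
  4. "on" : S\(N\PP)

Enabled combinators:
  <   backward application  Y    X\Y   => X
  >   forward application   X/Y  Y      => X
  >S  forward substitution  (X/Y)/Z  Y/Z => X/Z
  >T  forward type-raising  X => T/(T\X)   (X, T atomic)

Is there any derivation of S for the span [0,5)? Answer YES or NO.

(NP\PP)/S S (NP\(NP\PP))/S N\PP S\(N\PP)
CKY chart[0,5] = {N/(N\NP), NP, NP/(NP\NP), PP/(PP\NP), S/(S\NP)}; S ∉ chart

NO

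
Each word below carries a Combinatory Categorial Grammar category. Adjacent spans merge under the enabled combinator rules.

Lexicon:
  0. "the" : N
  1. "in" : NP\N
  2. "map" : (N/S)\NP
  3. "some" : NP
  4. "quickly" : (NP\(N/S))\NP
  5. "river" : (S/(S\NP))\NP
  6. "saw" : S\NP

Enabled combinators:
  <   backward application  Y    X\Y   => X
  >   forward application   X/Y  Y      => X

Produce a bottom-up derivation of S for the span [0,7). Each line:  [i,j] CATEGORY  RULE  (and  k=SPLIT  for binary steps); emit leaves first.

[0,7] S   >
  [0,6] S/(S\NP)   <
    [0,5] NP   <
      [0,3] N/S   <
        [0,2] NP   <
          [0,1] "the" : N
          [1,2] "in" : NP\N
        [2,3] "map" : (N/S)\NP
      [3,5] NP\(N/S)   <
        [3,4] "some" : NP
        [4,5] "quickly" : (NP\(N/S))\NP
    [5,6] "river" : (S/(S\NP))\NP
  [6,7] "saw" : S\NP

[0,1] N  lex  "the"
[1,2] NP\N  lex  "in"
[0,2] NP  <  k=1
[2,3] (N/S)\NP  lex  "map"
[0,3] N/S  <  k=2
[3,4] NP  lex  "some"
[4,5] (NP\(N/S))\NP  lex  "quickly"
[3,5] NP\(N/S)  <  k=4
[0,5] NP  <  k=3
[5,6] (S/(S\NP))\NP  lex  "river"
[0,6] S/(S\NP)  <  k=5
[6,7] S\NP  lex  "saw"
[0,7] S  >  k=6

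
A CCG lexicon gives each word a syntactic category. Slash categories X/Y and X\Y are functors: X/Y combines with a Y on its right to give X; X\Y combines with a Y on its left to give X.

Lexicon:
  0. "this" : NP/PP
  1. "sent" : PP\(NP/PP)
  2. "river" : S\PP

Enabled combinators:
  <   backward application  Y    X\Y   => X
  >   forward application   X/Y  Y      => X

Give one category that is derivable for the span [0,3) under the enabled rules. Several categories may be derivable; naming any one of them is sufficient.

[0,3] S   <
  [0,2] PP   <
    [0,1] "this" : NP/PP
    [1,2] "sent" : PP\(NP/PP)
  [2,3] "river" : S\PP

S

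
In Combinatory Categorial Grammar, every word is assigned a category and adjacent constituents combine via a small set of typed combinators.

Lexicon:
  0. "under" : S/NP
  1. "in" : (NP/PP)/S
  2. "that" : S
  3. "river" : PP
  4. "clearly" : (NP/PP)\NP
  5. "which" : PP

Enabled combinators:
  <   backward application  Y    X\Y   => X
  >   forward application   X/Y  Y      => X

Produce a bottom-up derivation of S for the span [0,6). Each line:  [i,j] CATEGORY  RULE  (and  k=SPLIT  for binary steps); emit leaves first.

[0,1] S/NP  lex  "under"
[1,2] (NP/PP)/S  lex  "in"
[2,3] S  lex  "that"
[1,3] NP/PP  >  k=2
[3,4] PP  lex  "river"
[1,4] NP  >  k=3
[4,5] (NP/PP)\NP  lex  "clearly"
[1,5] NP/PP  <  k=4
[5,6] PP  lex  "which"
[1,6] NP  >  k=5
[0,6] S  >  k=1

[0,6] S   >
  [0,1] "under" : S/NP
  [1,6] NP   >
    [1,5] NP/PP   <
      [1,4] NP   >
        [1,3] NP/PP   >
          [1,2] "in" : (NP/PP)/S
          [2,3] "that" : S
        [3,4] "river" : PP
      [4,5] "clearly" : (NP/PP)\NP
    [5,6] "which" : PP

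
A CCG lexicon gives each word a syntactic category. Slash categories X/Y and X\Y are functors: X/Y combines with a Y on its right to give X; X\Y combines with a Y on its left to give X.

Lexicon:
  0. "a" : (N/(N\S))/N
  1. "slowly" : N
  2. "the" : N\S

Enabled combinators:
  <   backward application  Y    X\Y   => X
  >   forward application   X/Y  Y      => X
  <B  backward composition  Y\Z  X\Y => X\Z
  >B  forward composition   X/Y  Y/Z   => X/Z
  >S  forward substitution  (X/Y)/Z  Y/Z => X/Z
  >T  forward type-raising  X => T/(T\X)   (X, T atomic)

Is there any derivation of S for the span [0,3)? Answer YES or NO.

NO

(N/(N\S))/N N N\S
CKY chart[0,3] = {N, N/(N\N), NP/(NP\N), PP/(PP\N), S/(S\N)}; S ∉ chart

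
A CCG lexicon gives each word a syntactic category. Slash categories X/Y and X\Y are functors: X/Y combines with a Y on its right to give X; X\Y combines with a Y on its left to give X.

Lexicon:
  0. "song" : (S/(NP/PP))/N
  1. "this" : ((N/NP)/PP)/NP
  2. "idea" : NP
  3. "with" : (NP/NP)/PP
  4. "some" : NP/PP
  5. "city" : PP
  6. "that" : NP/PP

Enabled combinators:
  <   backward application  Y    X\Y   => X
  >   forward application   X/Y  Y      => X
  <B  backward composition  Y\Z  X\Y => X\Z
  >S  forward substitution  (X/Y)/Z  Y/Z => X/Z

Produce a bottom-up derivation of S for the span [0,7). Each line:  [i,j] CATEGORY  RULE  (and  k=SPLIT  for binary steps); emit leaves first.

[0,1] (S/(NP/PP))/N  lex  "song"
[1,2] ((N/NP)/PP)/NP  lex  "this"
[2,3] NP  lex  "idea"
[1,3] (N/NP)/PP  >  k=2
[3,4] (NP/NP)/PP  lex  "with"
[4,5] NP/PP  lex  "some"
[3,5] NP/PP  >S  k=4
[1,5] N/PP  >S  k=3
[5,6] PP  lex  "city"
[1,6] N  >  k=5
[0,6] S/(NP/PP)  >  k=1
[6,7] NP/PP  lex  "that"
[0,7] S  >  k=6

[0,7] S   >
  [0,6] S/(NP/PP)   >
    [0,1] "song" : (S/(NP/PP))/N
    [1,6] N   >
      [1,5] N/PP   >S
        [1,3] (N/NP)/PP   >
          [1,2] "this" : ((N/NP)/PP)/NP
          [2,3] "idea" : NP
        [3,5] NP/PP   >S
          [3,4] "with" : (NP/NP)/PP
          [4,5] "some" : NP/PP
      [5,6] "city" : PP
  [6,7] "that" : NP/PP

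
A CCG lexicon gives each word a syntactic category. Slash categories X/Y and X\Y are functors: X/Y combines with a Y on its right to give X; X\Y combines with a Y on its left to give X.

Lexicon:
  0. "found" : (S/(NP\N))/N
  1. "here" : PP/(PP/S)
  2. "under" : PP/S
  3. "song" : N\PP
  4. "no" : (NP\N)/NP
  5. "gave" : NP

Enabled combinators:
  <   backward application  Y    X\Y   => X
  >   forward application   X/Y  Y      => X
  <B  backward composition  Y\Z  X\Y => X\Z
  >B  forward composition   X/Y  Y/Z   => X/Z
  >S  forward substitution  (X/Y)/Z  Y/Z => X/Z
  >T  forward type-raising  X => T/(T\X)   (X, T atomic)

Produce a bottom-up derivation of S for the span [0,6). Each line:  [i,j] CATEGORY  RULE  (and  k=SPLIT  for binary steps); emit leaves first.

[0,1] (S/(NP\N))/N  lex  "found"
[1,2] PP/(PP/S)  lex  "here"
[2,3] PP/S  lex  "under"
[1,3] PP  >  k=2
[3,4] N\PP  lex  "song"
[1,4] N  <  k=3
[0,4] S/(NP\N)  >  k=1
[4,5] (NP\N)/NP  lex  "no"
[5,6] NP  lex  "gave"
[4,6] NP\N  >  k=5
[0,6] S  >  k=4

[0,6] S   >
  [0,4] S/(NP\N)   >
    [0,1] "found" : (S/(NP\N))/N
    [1,4] N   <
      [1,3] PP   >
        [1,2] "here" : PP/(PP/S)
        [2,3] "under" : PP/S
      [3,4] "song" : N\PP
  [4,6] NP\N   >
    [4,5] "no" : (NP\N)/NP
    [5,6] "gave" : NP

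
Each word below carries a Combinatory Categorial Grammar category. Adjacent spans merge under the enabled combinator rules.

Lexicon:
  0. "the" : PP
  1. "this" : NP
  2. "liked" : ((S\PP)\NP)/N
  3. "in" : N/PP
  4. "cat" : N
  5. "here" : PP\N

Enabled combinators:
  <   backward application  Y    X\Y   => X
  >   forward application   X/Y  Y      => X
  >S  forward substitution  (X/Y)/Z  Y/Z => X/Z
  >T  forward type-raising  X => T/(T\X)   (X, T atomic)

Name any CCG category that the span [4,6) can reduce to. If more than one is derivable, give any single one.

[0,6] S   <
  [0,1] "the" : PP
  [1,6] S\PP   <
    [1,2] "this" : NP
    [2,6] (S\PP)\NP   >
      [2,3] "liked" : ((S\PP)\NP)/N
      [3,6] N   >
        [3,4] "in" : N/PP
        [4,6] PP   <
          [4,5] "cat" : N
          [5,6] "here" : PP\N

PP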